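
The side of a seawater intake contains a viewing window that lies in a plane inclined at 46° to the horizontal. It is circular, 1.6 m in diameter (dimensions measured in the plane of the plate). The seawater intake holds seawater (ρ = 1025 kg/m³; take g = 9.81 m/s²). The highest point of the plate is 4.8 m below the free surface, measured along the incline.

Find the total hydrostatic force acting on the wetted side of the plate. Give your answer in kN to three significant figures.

F ≈ 81.4 kN

γ = ρg = 1025 × 9.81 / 1000 = 10.05525 kN/m³.
Let θ = 46° be the plate's angle to the horizontal; measure y along the incline from where the plane meets the free surface. Vertical depth h = y·sinθ with sinθ = 0.719340.
The centroid is at the centre, 0.8 m below the top of the plate, so y_c = 4.8 + 0.8 = 5.6 m and h_c = 5.6 × 0.719340 = 4.0283 m.
A = π(0.8)² = 2.01062 m².
Resultant F = γ·h_c·A = 10.05525 × 4.0283 × 2.01062 = 81.4413 kN.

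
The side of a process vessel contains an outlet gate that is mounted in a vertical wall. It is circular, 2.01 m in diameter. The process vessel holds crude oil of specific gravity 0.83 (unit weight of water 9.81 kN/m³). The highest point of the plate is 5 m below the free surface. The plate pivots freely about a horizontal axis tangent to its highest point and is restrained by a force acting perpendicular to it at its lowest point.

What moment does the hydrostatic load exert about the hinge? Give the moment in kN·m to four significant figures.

M ≈ 162.4 kN·m

γ = 0.83 × 9.81 = 8.1423 kN/m³.
The centroid is at the centre, 1.005 m below the top of the plate, so the centroid depth is h_c = 5 + 1.005 = 6.005 m.
A = π(1.005)² = 3.17309 m².
Resultant F = γ·h_c·A = 8.1423 × 6.005 × 3.17309 = 155.147 kN.
I_c = πr⁴/4 = π × 1.005⁴/4 = 0.801224 m⁴.
Centre of pressure: y_p = y_c + I_c/(y_c·A) = 6.005 + 0.801224/(6.005 × 3.17309) = 6.005 + 0.0420493 = 6.04705 m along the plane.
The resultant acts 1.005 + 0.0420493 = 1.04705 m (along the plate) below the hinge at the top edge, so the moment about the hinge is M = F × 1.04705 = 155.147 × 1.04705 = 162.447 kN·m.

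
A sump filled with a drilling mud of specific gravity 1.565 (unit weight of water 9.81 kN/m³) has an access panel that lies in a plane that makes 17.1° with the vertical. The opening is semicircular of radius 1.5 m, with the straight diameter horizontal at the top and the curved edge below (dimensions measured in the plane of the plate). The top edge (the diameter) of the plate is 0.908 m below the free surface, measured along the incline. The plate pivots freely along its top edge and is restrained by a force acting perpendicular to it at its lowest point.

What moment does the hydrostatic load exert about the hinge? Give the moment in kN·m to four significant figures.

M ≈ 59.15 kN·m

γ = 1.565 × 9.81 = 15.35265 kN/m³.
The plate makes 17.1° with the vertical, i.e. θ = 90° − 17.1° = 72.9° to the horizontal. Measuring y along the incline from the free-surface line, vertical depth h = y·sinθ with sinθ = 0.955793.
The centroid of a semicircle lies 4r/(3π) = 0.63662 m from the diameter, here below the top edge, so y_c = 0.908 + 0.63662 = 1.54462 m and h_c = 1.54462 × 0.955793 = 1.47634 m.
A = πr²/2 = π × 1.5²/2 = 3.53429 m².
Resultant F = γ·h_c·A = 15.35265 × 1.47634 × 3.53429 = 80.1073 kN.
I_c = (π/8 − 8/(9π))·r⁴ = 0.109757 × 1.5⁴ = 0.555645 m⁴.
Centre of pressure: y_p = y_c + I_c/(y_c·A) = 1.54462 + 0.555645/(1.54462 × 3.53429) = 1.54462 + 0.101783 = 1.6464 m along the plane.
The resultant acts 0.63662 + 0.101783 = 0.738403 m (along the plate) below the hinge at the top edge, so the moment about the hinge is M = F × 0.738403 = 80.1073 × 0.738403 = 59.1515 kN·m.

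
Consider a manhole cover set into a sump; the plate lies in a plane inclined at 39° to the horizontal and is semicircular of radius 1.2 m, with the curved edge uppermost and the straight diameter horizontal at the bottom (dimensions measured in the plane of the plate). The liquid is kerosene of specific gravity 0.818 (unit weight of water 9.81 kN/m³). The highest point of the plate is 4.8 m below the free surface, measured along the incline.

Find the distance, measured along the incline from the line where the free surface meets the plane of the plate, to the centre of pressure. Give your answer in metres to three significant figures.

y_p = 5.51 m

γ = 0.818 × 9.81 = 8.02458 kN/m³.
Let θ = 39° be the plate's angle to the horizontal; measure y along the incline from where the plane meets the free surface. Vertical depth h = y·sinθ with sinθ = 0.629320.
The centroid lies 4r/(3π) = 0.509296 m above the diameter, so r − 4r/(3π) = 1.2 − 0.509296 = 0.690704 m below the topmost point, so y_c = 4.8 + 0.690704 = 5.4907 m and h_c = 5.4907 × 0.629320 = 3.45541 m.
A = πr²/2 = π × 1.2²/2 = 2.26195 m².
Resultant F = γ·h_c·A = 8.02458 × 3.45541 × 2.26195 = 62.7198 kN.
I_c = (π/8 − 8/(9π))·r⁴ = 0.109757 × 1.2⁴ = 0.227592 m⁴.
Centre of pressure: y_p = y_c + I_c/(y_c·A) = 5.4907 + 0.227592/(5.4907 × 2.26195) = 5.4907 + 0.0183251 = 5.50903 m along the plane.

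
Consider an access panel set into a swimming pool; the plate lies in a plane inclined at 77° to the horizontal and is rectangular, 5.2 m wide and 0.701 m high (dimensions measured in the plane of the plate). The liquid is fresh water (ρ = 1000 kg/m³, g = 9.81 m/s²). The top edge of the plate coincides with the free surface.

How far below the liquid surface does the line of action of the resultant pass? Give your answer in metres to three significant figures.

h_p = 0.455 m

γ = ρg = 1000 × 9.81 = 9810 N/m³ = 9.81 kN/m³.
Let θ = 77° be the plate's angle to the horizontal; measure y along the incline from where the plane meets the free surface. Vertical depth h = y·sinθ with sinθ = 0.974370.
The centroid lies 0.701/2 = 0.3505 m below the top edge, so y_c = 0.3505 m and h_c = 0.3505 × 0.974370 = 0.341517 m.
A = 5.2 × 0.701 = 3.6452 m².
Resultant F = γ·h_c·A = 9.81 × 0.341517 × 3.6452 = 12.2124 kN.
I_c = b·h³/12 = 5.2 × 0.701³/12 = 0.149271 m⁴.
Centre of pressure: y_p = y_c + I_c/(y_c·A) = 0.3505 + 0.149271/(0.3505 × 3.6452) = 0.3505 + 0.116833 = 0.467333 m along the plane.
Vertically, h_p = y_p·sinθ = 0.467333 × 0.974370 = 0.455355 m.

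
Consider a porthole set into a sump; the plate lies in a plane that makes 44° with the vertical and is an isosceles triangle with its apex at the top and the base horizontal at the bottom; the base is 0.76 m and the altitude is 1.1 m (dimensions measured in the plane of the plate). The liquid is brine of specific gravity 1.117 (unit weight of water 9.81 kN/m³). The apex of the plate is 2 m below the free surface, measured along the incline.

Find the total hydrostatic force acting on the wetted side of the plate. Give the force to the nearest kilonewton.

F ≈ 9 kN

γ = 1.117 × 9.81 = 10.95777 kN/m³.
The plate makes 44° with the vertical, i.e. θ = 90° − 44° = 46° to the horizontal. Measuring y along the incline from the free-surface line, vertical depth h = y·sinθ with sinθ = 0.719340.
With the apex up, the centroid sits 2h/3 = 2 × 1.1/3 = 0.733333 m below the apex, so y_c = 2 + 0.733333 = 2.73333 m and h_c = 2.73333 × 0.719340 = 1.96619 m.
A = ½ × 0.76 × 1.1 = 0.418 m².
Resultant F = γ·h_c·A = 10.95777 × 1.96619 × 0.418 = 9.00583 kN.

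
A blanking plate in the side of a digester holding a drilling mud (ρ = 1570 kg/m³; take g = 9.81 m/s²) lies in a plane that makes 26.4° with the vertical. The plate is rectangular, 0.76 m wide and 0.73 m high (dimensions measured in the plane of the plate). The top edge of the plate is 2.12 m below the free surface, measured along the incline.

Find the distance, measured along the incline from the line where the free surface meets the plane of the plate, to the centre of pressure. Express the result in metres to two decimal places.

γ = ρg = 1570 × 9.81 / 1000 = 15.4017 kN/m³.
The plate makes 26.4° with the vertical, i.e. θ = 90° − 26.4° = 63.6° to the horizontal. Measuring y along the incline from the free-surface line, vertical depth h = y·sinθ with sinθ = 0.895712.
The centroid lies 0.73/2 = 0.365 m below the top edge, so y_c = 2.12 + 0.365 = 2.485 m and h_c = 2.485 × 0.895712 = 2.22584 m.
A = 0.76 × 0.73 = 0.5548 m².
Resultant F = γ·h_c·A = 15.4017 × 2.22584 × 0.5548 = 19.0195 kN.
I_c = b·h³/12 = 0.76 × 0.73³/12 = 0.0246377 m⁴.
Centre of pressure: y_p = y_c + I_c/(y_c·A) = 2.485 + 0.0246377/(2.485 × 0.5548) = 2.485 + 0.0178705 = 2.50287 m along the plane.

y_p = 2.50 m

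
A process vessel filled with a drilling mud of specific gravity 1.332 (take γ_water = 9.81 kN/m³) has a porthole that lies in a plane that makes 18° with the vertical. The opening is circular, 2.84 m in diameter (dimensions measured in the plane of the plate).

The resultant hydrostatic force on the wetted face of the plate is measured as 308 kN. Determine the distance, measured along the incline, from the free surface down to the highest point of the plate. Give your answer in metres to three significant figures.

y_top ≈ 2.49 m

γ = 1.332 × 9.81 = 13.06692 kN/m³.
A = π(1.42)² = 6.33471 m².
From F = γ·h_c·A, the centroid depth is h_c = 308/(13.06692 × 6.33471) = 3.72092 m.
The plate makes 18° with the vertical, i.e. θ = 90° − 18° = 72° to the horizontal. Measuring y along the incline from the free-surface line, vertical depth h = y·sinθ with sinθ = 0.951057.
Along the incline, y_c = h_c/sinθ = 3.72092/0.951057 = 3.9124 m.
The centroid is at the centre, 1.42 m below the top of the plate, so the highest point sits at y_top = 3.9124 − 1.42 = 2.4924 m along the incline.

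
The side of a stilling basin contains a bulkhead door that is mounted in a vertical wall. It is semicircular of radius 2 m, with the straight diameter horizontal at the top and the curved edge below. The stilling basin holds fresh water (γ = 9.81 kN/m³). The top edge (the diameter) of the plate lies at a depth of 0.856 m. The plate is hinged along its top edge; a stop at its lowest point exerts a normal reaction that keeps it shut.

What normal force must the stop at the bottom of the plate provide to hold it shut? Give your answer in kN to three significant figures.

P ≈ 53.2 kN

γ = 9.81 kN/m³.
The centroid of a semicircle lies 4r/(3π) = 0.848826 m from the diameter, here below the top edge, so the centroid depth is h_c = 0.856 + 0.848826 = 1.70483 m.
A = πr²/2 = π × 2²/2 = 6.28319 m².
Resultant F = γ·h_c·A = 9.81 × 1.70483 × 6.28319 = 105.082 kN.
I_c = (π/8 − 8/(9π))·r⁴ = 0.109757 × 2⁴ = 1.75611 m⁴.
Centre of pressure: y_p = y_c + I_c/(y_c·A) = 1.70483 + 1.75611/(1.70483 × 6.28319) = 1.70483 + 0.163942 = 1.86877 m along the plane.
The resultant acts 0.848826 + 0.163942 = 1.01277 m (along the plate) below the hinge at the top edge, so the moment about the hinge is M = F × 1.01277 = 105.082 × 1.01277 = 106.424 kN·m.
A normal force at the bottom, 2 m from the hinge, must supply this moment: P = 106.424/2 = 53.212 kN.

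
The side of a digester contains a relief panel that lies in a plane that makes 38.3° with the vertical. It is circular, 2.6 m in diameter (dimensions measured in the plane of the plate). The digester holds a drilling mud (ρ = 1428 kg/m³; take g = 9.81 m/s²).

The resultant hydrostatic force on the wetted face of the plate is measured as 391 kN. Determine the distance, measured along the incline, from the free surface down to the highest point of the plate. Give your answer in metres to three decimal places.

y_top ≈ 5.399 m

γ = ρg = 1428 × 9.81 / 1000 = 14.00868 kN/m³.
A = π(1.3)² = 5.30929 m².
From F = γ·h_c·A, the centroid depth is h_c = 391/(14.00868 × 5.30929) = 5.25706 m.
The plate makes 38.3° with the vertical, i.e. θ = 90° − 38.3° = 51.7° to the horizontal. Measuring y along the incline from the free-surface line, vertical depth h = y·sinθ with sinθ = 0.784776.
Along the incline, y_c = h_c/sinθ = 5.25706/0.784776 = 6.6988 m.
The centroid is at the centre, 1.3 m below the top of the plate, so the highest point sits at y_top = 6.6988 − 1.3 = 5.3988 m along the incline.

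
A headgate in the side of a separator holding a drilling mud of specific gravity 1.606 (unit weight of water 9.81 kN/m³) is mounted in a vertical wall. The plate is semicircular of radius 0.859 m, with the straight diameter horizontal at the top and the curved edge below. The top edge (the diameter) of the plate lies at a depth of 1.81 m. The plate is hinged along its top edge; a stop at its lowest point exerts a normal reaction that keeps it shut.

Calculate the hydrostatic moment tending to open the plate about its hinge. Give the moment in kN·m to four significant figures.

γ = 1.606 × 9.81 = 15.75486 kN/m³.
The centroid of a semicircle lies 4r/(3π) = 0.364571 m from the diameter, here below the top edge, so the centroid depth is h_c = 1.81 + 0.364571 = 2.17457 m.
A = πr²/2 = π × 0.859²/2 = 1.15906 m².
Resultant F = γ·h_c·A = 15.75486 × 2.17457 × 1.15906 = 39.7094 kN.
I_c = (π/8 − 8/(9π))·r⁴ = 0.109757 × 0.859⁴ = 0.0597592 m⁴.
Centre of pressure: y_p = y_c + I_c/(y_c·A) = 2.17457 + 0.0597592/(2.17457 × 1.15906) = 2.17457 + 0.0237097 = 2.19828 m along the plane.
The resultant acts 0.364571 + 0.0237097 = 0.388281 m (along the plate) below the hinge at the top edge, so the moment about the hinge is M = F × 0.388281 = 39.7094 × 0.388281 = 15.4184 kN·m.

M ≈ 15.42 kN·m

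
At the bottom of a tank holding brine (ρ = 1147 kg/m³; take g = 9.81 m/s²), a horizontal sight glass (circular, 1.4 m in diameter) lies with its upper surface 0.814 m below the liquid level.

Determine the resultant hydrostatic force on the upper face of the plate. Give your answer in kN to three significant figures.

F ≈ 14.1 kN

γ = ρg = 1147 × 9.81 / 1000 = 11.25207 kN/m³.
The plate is horizontal, so pressure is uniform at p = γ·h = 11.25207 × 0.814 = 9.15918 kN/m².
A = π(0.7)² = 1.53938 m².
F = p·A = 9.15918 × 1.53938 = 14.0995 kN.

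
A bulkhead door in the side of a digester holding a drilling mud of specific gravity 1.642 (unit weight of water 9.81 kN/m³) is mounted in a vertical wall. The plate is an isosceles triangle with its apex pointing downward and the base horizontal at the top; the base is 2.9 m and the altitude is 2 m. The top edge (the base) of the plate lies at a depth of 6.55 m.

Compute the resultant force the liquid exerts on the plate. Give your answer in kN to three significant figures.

γ = 1.642 × 9.81 = 16.10802 kN/m³.
With the apex down, the centroid sits h/3 = 2/3 = 0.666667 m below the base (the top edge), so the centroid depth is h_c = 6.55 + 0.666667 = 7.21667 m.
A = ½ × 2.9 × 2 = 2.9 m².
Resultant F = γ·h_c·A = 16.10802 × 7.21667 × 2.9 = 337.114 kN.

F ≈ 337 kN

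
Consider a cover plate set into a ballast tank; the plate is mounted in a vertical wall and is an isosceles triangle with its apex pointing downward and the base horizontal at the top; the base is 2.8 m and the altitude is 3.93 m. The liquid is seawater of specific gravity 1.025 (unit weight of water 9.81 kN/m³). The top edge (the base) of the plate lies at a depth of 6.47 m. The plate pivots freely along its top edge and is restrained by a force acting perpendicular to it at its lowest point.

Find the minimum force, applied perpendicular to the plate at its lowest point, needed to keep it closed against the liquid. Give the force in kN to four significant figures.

γ = 1.025 × 9.81 = 10.05525 kN/m³.
With the apex down, the centroid sits h/3 = 3.93/3 = 1.31 m below the base (the top edge), so the centroid depth is h_c = 6.47 + 1.31 = 7.78 m.
A = ½ × 2.8 × 3.93 = 5.502 m².
Resultant F = γ·h_c·A = 10.05525 × 7.78 × 5.502 = 430.421 kN.
I_c = b·h³/36 = 2.8 × 3.93³/36 = 4.72099 m⁴.
Centre of pressure: y_p = y_c + I_c/(y_c·A) = 7.78 + 4.72099/(7.78 × 5.502) = 7.78 + 0.110289 = 7.89029 m along the plane.
The resultant acts 1.31 + 0.110289 = 1.42029 m (along the plate) below the hinge at the top edge, so the moment about the hinge is M = F × 1.42029 = 430.421 × 1.42029 = 611.323 kN·m.
A normal force at the bottom, 3.93 m from the hinge, must supply this moment: P = 611.323/3.93 = 155.553 kN.

P ≈ 155.6 kN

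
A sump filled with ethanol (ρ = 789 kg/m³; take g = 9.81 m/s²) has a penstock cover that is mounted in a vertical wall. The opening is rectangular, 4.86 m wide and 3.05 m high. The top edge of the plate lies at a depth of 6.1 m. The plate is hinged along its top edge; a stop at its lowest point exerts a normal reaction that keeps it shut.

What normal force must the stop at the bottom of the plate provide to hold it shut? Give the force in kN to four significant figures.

γ = ρg = 789 × 9.81 / 1000 = 7.74009 kN/m³.
The centroid lies 3.05/2 = 1.525 m below the top edge, so the centroid depth is h_c = 6.1 + 1.525 = 7.625 m.
A = 4.86 × 3.05 = 14.823 m².
Resultant F = γ·h_c·A = 7.74009 × 7.625 × 14.823 = 874.827 kN.
I_c = b·h³/12 = 4.86 × 3.05³/12 = 11.4909 m⁴.
Centre of pressure: y_p = y_c + I_c/(y_c·A) = 7.625 + 11.4909/(7.625 × 14.823) = 7.625 + 0.101667 = 7.72667 m along the plane.
The resultant acts 1.525 + 0.101667 = 1.62667 m (along the plate) below the hinge at the top edge, so the moment about the hinge is M = F × 1.62667 = 874.827 × 1.62667 = 1423.05 kN·m.
A normal force at the bottom, 3.05 m from the hinge, must supply this moment: P = 1423.05/3.05 = 466.574 kN.

P ≈ 466.6 kN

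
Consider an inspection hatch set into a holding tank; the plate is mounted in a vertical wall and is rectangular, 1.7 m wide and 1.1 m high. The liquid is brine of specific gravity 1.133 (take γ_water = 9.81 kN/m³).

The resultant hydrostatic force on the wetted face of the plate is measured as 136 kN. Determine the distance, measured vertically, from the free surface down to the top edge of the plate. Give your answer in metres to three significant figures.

γ = 1.133 × 9.81 = 11.11473 kN/m³.
A = 1.7 × 1.1 = 1.87 m².
From F = γ·h_c·A, the centroid depth is h_c = 136/(11.11473 × 1.87) = 6.54332 m.
The centroid lies 1.1/2 = 0.55 m below the top edge, so the top edge sits at h_top = 6.54332 − 0.55 = 5.99332 m below the surface.

d_top ≈ 5.99 m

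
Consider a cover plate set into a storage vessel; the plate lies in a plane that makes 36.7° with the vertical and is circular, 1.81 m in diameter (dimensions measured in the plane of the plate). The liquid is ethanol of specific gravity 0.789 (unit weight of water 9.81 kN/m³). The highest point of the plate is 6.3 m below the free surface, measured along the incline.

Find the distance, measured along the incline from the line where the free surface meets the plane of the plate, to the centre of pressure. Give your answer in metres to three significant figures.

y_p = 7.23 m

γ = 0.789 × 9.81 = 7.74009 kN/m³.
The plate makes 36.7° with the vertical, i.e. θ = 90° − 36.7° = 53.3° to the horizontal. Measuring y along the incline from the free-surface line, vertical depth h = y·sinθ with sinθ = 0.801776.
The centroid is at the centre, 0.905 m below the top of the plate, so y_c = 6.3 + 0.905 = 7.205 m and h_c = 7.205 × 0.801776 = 5.7768 m.
A = π(0.905)² = 2.57304 m².
Resultant F = γ·h_c·A = 7.74009 × 5.7768 × 2.57304 = 115.048 kN.
I_c = πr⁴/4 = π × 0.905⁴/4 = 0.526847 m⁴.
Centre of pressure: y_p = y_c + I_c/(y_c·A) = 7.205 + 0.526847/(7.205 × 2.57304) = 7.205 + 0.0284187 = 7.23342 m along the plane.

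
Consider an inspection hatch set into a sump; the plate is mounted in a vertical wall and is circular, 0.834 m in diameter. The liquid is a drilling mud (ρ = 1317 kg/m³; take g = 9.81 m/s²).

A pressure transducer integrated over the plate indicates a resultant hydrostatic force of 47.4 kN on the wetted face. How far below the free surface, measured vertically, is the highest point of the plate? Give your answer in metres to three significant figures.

d_top ≈ 6.30 m

γ = ρg = 1317 × 9.81 / 1000 = 12.91977 kN/m³.
A = π(0.417)² = 0.546288 m².
From F = γ·h_c·A, the centroid depth is h_c = 47.4/(12.91977 × 0.546288) = 6.71586 m.
The centroid is at the centre, 0.417 m below the top of the plate, so the highest point sits at h_top = 6.71586 − 0.417 = 6.29886 m below the surface.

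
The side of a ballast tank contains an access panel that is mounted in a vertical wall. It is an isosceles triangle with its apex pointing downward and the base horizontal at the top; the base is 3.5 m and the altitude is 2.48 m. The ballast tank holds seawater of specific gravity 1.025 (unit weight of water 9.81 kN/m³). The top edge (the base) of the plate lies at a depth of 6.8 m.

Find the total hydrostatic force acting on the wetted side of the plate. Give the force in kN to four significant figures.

F ≈ 332.8 kN

γ = 1.025 × 9.81 = 10.05525 kN/m³.
With the apex down, the centroid sits h/3 = 2.48/3 = 0.826667 m below the base (the top edge), so the centroid depth is h_c = 6.8 + 0.826667 = 7.62667 m.
A = ½ × 3.5 × 2.48 = 4.34 m².
Resultant F = γ·h_c·A = 10.05525 × 7.62667 × 4.34 = 332.826 kN.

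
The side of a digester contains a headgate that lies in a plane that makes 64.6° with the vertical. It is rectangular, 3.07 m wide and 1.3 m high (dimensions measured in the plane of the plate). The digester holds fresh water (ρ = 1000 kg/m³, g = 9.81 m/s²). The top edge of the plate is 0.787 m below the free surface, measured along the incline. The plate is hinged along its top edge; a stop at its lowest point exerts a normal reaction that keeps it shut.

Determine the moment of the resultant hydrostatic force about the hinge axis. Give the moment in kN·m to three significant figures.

M ≈ 18.1 kN·m

γ = ρg = 1000 × 9.81 = 9810 N/m³ = 9.81 kN/m³.
The plate makes 64.6° with the vertical, i.e. θ = 90° − 64.6° = 25.4° to the horizontal. Measuring y along the incline from the free-surface line, vertical depth h = y·sinθ with sinθ = 0.428935.
The centroid lies 1.3/2 = 0.65 m below the top edge, so y_c = 0.787 + 0.65 = 1.437 m and h_c = 1.437 × 0.428935 = 0.61638 m.
A = 3.07 × 1.3 = 3.991 m².
Resultant F = γ·h_c·A = 9.81 × 0.61638 × 3.991 = 24.1323 kN.
I_c = b·h³/12 = 3.07 × 1.3³/12 = 0.562066 m⁴.
Centre of pressure: y_p = y_c + I_c/(y_c·A) = 1.437 + 0.562066/(1.437 × 3.991) = 1.437 + 0.0980051 = 1.53501 m along the plane.
The resultant acts 0.65 + 0.0980051 = 0.748005 m (along the plate) below the hinge at the top edge, so the moment about the hinge is M = F × 0.748005 = 24.1323 × 0.748005 = 18.0511 kN·m.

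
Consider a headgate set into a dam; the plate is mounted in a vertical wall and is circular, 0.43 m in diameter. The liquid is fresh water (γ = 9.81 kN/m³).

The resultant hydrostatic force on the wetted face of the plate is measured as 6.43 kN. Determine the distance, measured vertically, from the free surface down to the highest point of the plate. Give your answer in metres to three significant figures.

γ = 9.81 kN/m³.
A = π(0.215)² = 0.14522 m².
From F = γ·h_c·A, the centroid depth is h_c = 6.43/(9.81 × 0.14522) = 4.51352 m.
The centroid is at the centre, 0.215 m below the top of the plate, so the highest point sits at h_top = 4.51352 − 0.215 = 4.29852 m below the surface.

d_top ≈ 4.30 m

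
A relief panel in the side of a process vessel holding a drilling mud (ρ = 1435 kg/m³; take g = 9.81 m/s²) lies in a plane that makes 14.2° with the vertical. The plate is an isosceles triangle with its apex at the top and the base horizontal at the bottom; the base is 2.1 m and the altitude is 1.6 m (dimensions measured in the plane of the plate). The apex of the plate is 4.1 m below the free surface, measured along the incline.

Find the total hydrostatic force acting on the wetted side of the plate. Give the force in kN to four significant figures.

F ≈ 118.5 kN

γ = ρg = 1435 × 9.81 / 1000 = 14.07735 kN/m³.
The plate makes 14.2° with the vertical, i.e. θ = 90° − 14.2° = 75.8° to the horizontal. Measuring y along the incline from the free-surface line, vertical depth h = y·sinθ with sinθ = 0.969445.
With the apex up, the centroid sits 2h/3 = 2 × 1.6/3 = 1.06667 m below the apex, so y_c = 4.1 + 1.06667 = 5.16667 m and h_c = 5.16667 × 0.969445 = 5.0088 m.
A = ½ × 2.1 × 1.6 = 1.68 m².
Resultant F = γ·h_c·A = 14.07735 × 5.0088 × 1.68 = 118.458 kN.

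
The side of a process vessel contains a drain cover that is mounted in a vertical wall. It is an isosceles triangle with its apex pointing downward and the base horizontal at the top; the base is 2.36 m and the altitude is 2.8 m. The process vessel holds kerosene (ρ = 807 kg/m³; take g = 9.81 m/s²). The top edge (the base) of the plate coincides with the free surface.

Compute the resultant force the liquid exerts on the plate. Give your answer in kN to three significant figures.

γ = ρg = 807 × 9.81 / 1000 = 7.91667 kN/m³.
With the apex down, the centroid sits h/3 = 2.8/3 = 0.933333 m below the base (the top edge), so the centroid depth is h_c = 0.933333 m.
A = ½ × 2.36 × 2.8 = 3.304 m².
Resultant F = γ·h_c·A = 7.91667 × 0.933333 × 3.304 = 24.4129 kN.

F ≈ 24.4 kN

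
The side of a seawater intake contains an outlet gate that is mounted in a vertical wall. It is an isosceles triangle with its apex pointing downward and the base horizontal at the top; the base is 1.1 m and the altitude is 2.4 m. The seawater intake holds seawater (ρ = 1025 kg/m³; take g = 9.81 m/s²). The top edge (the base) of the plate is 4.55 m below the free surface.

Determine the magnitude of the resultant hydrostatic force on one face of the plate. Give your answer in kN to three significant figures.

γ = ρg = 1025 × 9.81 / 1000 = 10.05525 kN/m³.
With the apex down, the centroid sits h/3 = 2.4/3 = 0.8 m below the base (the top edge), so the centroid depth is h_c = 4.55 + 0.8 = 5.35 m.
A = ½ × 1.1 × 2.4 = 1.32 m².
Resultant F = γ·h_c·A = 10.05525 × 5.35 × 1.32 = 71.0102 kN.

F ≈ 71.0 kN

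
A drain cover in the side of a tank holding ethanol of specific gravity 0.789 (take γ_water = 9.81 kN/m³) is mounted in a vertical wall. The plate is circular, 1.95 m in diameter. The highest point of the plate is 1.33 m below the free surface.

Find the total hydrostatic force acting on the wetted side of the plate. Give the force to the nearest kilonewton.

F ≈ 53 kN

γ = 0.789 × 9.81 = 7.74009 kN/m³.
The centroid is at the centre, 0.975 m below the top of the plate, so the centroid depth is h_c = 1.33 + 0.975 = 2.305 m.
A = π(0.975)² = 2.98648 m².
Resultant F = γ·h_c·A = 7.74009 × 2.305 × 2.98648 = 53.2815 kN.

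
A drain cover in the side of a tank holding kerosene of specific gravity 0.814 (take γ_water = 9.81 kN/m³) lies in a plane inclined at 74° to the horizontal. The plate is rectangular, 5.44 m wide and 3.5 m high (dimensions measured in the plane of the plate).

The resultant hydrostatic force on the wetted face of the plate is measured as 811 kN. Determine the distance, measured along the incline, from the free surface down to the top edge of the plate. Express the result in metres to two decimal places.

γ = 0.814 × 9.81 = 7.98534 kN/m³.
A = 5.44 × 3.5 = 19.04 m².
From F = γ·h_c·A, the centroid depth is h_c = 811/(7.98534 × 19.04) = 5.33409 m.
Let θ = 74° be the plate's angle to the horizontal; measure y along the incline from where the plane meets the free surface. Vertical depth h = y·sinθ with sinθ = 0.961262.
Along the incline, y_c = h_c/sinθ = 5.33409/0.961262 = 5.54905 m.
The centroid lies 3.5/2 = 1.75 m below the top edge, so the top edge sits at y_top = 5.54905 − 1.75 = 3.79905 m along the incline.

y_top ≈ 3.80 m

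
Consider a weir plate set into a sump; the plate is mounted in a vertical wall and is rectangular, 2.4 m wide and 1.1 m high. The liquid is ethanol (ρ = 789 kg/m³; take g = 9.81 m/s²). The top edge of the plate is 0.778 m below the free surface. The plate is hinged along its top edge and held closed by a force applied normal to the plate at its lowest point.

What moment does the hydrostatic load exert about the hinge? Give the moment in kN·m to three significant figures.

M ≈ 17.0 kN·m

γ = ρg = 789 × 9.81 / 1000 = 7.74009 kN/m³.
The centroid lies 1.1/2 = 0.55 m below the top edge, so the centroid depth is h_c = 0.778 + 0.55 = 1.328 m.
A = 2.4 × 1.1 = 2.64 m².
Resultant F = γ·h_c·A = 7.74009 × 1.328 × 2.64 = 27.1361 kN.
I_c = b·h³/12 = 2.4 × 1.1³/12 = 0.2662 m⁴.
Centre of pressure: y_p = y_c + I_c/(y_c·A) = 1.328 + 0.2662/(1.328 × 2.64) = 1.328 + 0.0759287 = 1.40393 m along the plane.
The resultant acts 0.55 + 0.0759287 = 0.625929 m (along the plate) below the hinge at the top edge, so the moment about the hinge is M = F × 0.625929 = 27.1361 × 0.625929 = 16.9853 kN·m.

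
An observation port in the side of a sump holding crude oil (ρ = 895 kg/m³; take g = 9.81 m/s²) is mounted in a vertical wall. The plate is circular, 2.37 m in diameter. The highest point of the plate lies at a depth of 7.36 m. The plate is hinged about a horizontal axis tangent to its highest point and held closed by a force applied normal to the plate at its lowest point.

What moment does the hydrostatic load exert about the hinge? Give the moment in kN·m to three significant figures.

γ = ρg = 895 × 9.81 / 1000 = 8.77995 kN/m³.
The centroid is at the centre, 1.185 m below the top of the plate, so the centroid depth is h_c = 7.36 + 1.185 = 8.545 m.
A = π(1.185)² = 4.4115 m².
Resultant F = γ·h_c·A = 8.77995 × 8.545 × 4.4115 = 330.971 kN.
I_c = πr⁴/4 = π × 1.185⁴/4 = 1.54869 m⁴.
Centre of pressure: y_p = y_c + I_c/(y_c·A) = 8.545 + 1.54869/(8.545 × 4.4115) = 8.545 + 0.0410834 = 8.58608 m along the plane.
The resultant acts 1.185 + 0.0410834 = 1.22608 m (along the plate) below the hinge at the top edge, so the moment about the hinge is M = F × 1.22608 = 330.971 × 1.22608 = 405.797 kN·m.

M ≈ 406 kN·m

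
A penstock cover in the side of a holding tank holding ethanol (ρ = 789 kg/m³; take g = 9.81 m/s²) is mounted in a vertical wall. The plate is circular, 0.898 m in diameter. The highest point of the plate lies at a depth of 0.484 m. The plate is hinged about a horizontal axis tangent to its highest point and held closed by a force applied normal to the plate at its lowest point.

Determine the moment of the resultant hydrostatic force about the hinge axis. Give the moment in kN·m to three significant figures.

M ≈ 2.30 kN·m

γ = ρg = 789 × 9.81 / 1000 = 7.74009 kN/m³.
The centroid is at the centre, 0.449 m below the top of the plate, so the centroid depth is h_c = 0.484 + 0.449 = 0.933 m.
A = π(0.449)² = 0.633348 m².
Resultant F = γ·h_c·A = 7.74009 × 0.933 × 0.633348 = 4.57373 kN.
I_c = πr⁴/4 = π × 0.449⁴/4 = 0.0319209 m⁴.
Centre of pressure: y_p = y_c + I_c/(y_c·A) = 0.933 + 0.0319209/(0.933 × 0.633348) = 0.933 + 0.0540196 = 0.98702 m along the plane.
The resultant acts 0.449 + 0.0540196 = 0.50302 m (along the plate) below the hinge at the top edge, so the moment about the hinge is M = F × 0.50302 = 4.57373 × 0.50302 = 2.30068 kN·m.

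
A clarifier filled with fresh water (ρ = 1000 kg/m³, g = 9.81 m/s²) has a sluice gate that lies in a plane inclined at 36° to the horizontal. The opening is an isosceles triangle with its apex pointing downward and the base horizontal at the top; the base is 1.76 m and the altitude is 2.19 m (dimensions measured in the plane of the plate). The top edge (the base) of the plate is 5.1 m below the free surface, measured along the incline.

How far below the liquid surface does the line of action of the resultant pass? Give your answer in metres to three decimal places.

h_p = 3.454 m

γ = ρg = 1000 × 9.81 = 9810 N/m³ = 9.81 kN/m³.
Let θ = 36° be the plate's angle to the horizontal; measure y along the incline from where the plane meets the free surface. Vertical depth h = y·sinθ with sinθ = 0.587785.
With the apex down, the centroid sits h/3 = 2.19/3 = 0.73 m below the base (the top edge), so y_c = 5.1 + 0.73 = 5.83 m and h_c = 5.83 × 0.587785 = 3.42679 m.
A = ½ × 1.76 × 2.19 = 1.9272 m².
Resultant F = γ·h_c·A = 9.81 × 3.42679 × 1.9272 = 64.7863 kN.
I_c = b·h³/36 = 1.76 × 2.19³/36 = 0.513502 m⁴.
Centre of pressure: y_p = y_c + I_c/(y_c·A) = 5.83 + 0.513502/(5.83 × 1.9272) = 5.83 + 0.0457032 = 5.8757 m along the plane.
Vertically, h_p = y_p·sinθ = 5.8757 × 0.587785 = 3.45365 m.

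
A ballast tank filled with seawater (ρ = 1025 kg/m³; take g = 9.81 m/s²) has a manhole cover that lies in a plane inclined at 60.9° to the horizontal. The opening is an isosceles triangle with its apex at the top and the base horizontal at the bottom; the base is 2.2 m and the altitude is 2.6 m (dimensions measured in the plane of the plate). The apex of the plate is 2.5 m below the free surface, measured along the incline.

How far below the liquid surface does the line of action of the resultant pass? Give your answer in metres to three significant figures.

h_p = 3.78 m

γ = ρg = 1025 × 9.81 / 1000 = 10.05525 kN/m³.
Let θ = 60.9° be the plate's angle to the horizontal; measure y along the incline from where the plane meets the free surface. Vertical depth h = y·sinθ with sinθ = 0.873772.
With the apex up, the centroid sits 2h/3 = 2 × 2.6/3 = 1.73333 m below the apex, so y_c = 2.5 + 1.73333 = 4.23333 m and h_c = 4.23333 × 0.873772 = 3.69897 m.
A = ½ × 2.2 × 2.6 = 2.86 m².
Resultant F = γ·h_c·A = 10.05525 × 3.69897 × 2.86 = 106.375 kN.
I_c = b·h³/36 = 2.2 × 2.6³/36 = 1.07409 m⁴.
Centre of pressure: y_p = y_c + I_c/(y_c·A) = 4.23333 + 1.07409/(4.23333 × 2.86) = 4.23333 + 0.0887141 = 4.32204 m along the plane.
Vertically, h_p = y_p·sinθ = 4.32204 × 0.873772 = 3.77648 m.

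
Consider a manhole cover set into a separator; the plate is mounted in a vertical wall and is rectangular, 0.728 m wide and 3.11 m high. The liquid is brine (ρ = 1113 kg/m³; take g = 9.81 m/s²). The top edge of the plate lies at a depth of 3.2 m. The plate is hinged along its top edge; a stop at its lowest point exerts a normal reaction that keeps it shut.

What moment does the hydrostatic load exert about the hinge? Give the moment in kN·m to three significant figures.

γ = ρg = 1113 × 9.81 / 1000 = 10.91853 kN/m³.
The centroid lies 3.11/2 = 1.555 m below the top edge, so the centroid depth is h_c = 3.2 + 1.555 = 4.755 m.
A = 0.728 × 3.11 = 2.26408 m².
Resultant F = γ·h_c·A = 10.91853 × 4.755 × 2.26408 = 117.546 kN.
I_c = b·h³/12 = 0.728 × 3.11³/12 = 1.82487 m⁴.
Centre of pressure: y_p = y_c + I_c/(y_c·A) = 4.755 + 1.82487/(4.755 × 2.26408) = 4.755 + 0.169508 = 4.92451 m along the plane.
The resultant acts 1.555 + 0.169508 = 1.72451 m (along the plate) below the hinge at the top edge, so the moment about the hinge is M = F × 1.72451 = 117.546 × 1.72451 = 202.709 kN·m.

M ≈ 203 kN·m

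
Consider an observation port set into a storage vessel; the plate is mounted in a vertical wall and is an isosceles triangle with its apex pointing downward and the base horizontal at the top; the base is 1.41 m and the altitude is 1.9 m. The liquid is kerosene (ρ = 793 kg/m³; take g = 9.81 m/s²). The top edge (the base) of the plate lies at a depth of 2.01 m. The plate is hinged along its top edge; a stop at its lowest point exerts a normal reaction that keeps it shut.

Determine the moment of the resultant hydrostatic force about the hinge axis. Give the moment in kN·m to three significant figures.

M ≈ 19.5 kN·m

γ = ρg = 793 × 9.81 / 1000 = 7.77933 kN/m³.
With the apex down, the centroid sits h/3 = 1.9/3 = 0.633333 m below the base (the top edge), so the centroid depth is h_c = 2.01 + 0.633333 = 2.64333 m.
A = ½ × 1.41 × 1.9 = 1.3395 m².
Resultant F = γ·h_c·A = 7.77933 × 2.64333 × 1.3395 = 27.5446 kN.
I_c = b·h³/36 = 1.41 × 1.9³/36 = 0.268644 m⁴.
Centre of pressure: y_p = y_c + I_c/(y_c·A) = 2.64333 + 0.268644/(2.64333 × 1.3395) = 2.64333 + 0.0758723 = 2.7192 m along the plane.
The resultant acts 0.633333 + 0.0758723 = 0.709205 m (along the plate) below the hinge at the top edge, so the moment about the hinge is M = F × 0.709205 = 27.5446 × 0.709205 = 19.5348 kN·m.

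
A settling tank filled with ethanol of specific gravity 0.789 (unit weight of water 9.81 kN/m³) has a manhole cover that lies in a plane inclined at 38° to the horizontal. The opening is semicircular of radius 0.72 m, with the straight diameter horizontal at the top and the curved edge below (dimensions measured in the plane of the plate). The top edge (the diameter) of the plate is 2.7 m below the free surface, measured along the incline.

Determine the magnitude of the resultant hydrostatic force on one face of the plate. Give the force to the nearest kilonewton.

γ = 0.789 × 9.81 = 7.74009 kN/m³.
Let θ = 38° be the plate's angle to the horizontal; measure y along the incline from where the plane meets the free surface. Vertical depth h = y·sinθ with sinθ = 0.615661.
The centroid of a semicircle lies 4r/(3π) = 0.305577 m from the diameter, here below the top edge, so y_c = 2.7 + 0.305577 = 3.00558 m and h_c = 3.00558 × 0.615661 = 1.85042 m.
A = πr²/2 = π × 0.72²/2 = 0.814301 m².
Resultant F = γ·h_c·A = 7.74009 × 1.85042 × 0.814301 = 11.6628 kN.

F ≈ 12 kN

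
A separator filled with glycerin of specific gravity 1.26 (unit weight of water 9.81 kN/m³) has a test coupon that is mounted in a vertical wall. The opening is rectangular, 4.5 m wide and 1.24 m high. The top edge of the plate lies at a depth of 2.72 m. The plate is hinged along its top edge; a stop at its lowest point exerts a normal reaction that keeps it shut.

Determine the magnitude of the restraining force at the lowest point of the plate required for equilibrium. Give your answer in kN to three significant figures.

P ≈ 122 kN

γ = 1.26 × 9.81 = 12.3606 kN/m³.
The centroid lies 1.24/2 = 0.62 m below the top edge, so the centroid depth is h_c = 2.72 + 0.62 = 3.34 m.
A = 4.5 × 1.24 = 5.58 m².
Resultant F = γ·h_c·A = 12.3606 × 3.34 × 5.58 = 230.367 kN.
I_c = b·h³/12 = 4.5 × 1.24³/12 = 0.714984 m⁴.
Centre of pressure: y_p = y_c + I_c/(y_c·A) = 3.34 + 0.714984/(3.34 × 5.58) = 3.34 + 0.0383633 = 3.37836 m along the plane.
The resultant acts 0.62 + 0.0383633 = 0.658363 m (along the plate) below the hinge at the top edge, so the moment about the hinge is M = F × 0.658363 = 230.367 × 0.658363 = 151.665 kN·m.
A normal force at the bottom, 1.24 m from the hinge, must supply this moment: P = 151.665/1.24 = 122.31 kN.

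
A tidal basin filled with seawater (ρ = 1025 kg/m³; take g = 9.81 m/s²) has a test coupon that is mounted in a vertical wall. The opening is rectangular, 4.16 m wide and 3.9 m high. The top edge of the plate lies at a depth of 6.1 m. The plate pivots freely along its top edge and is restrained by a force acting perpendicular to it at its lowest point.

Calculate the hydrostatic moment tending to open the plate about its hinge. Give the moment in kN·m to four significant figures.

M ≈ 2768 kN·m

γ = ρg = 1025 × 9.81 / 1000 = 10.05525 kN/m³.
The centroid lies 3.9/2 = 1.95 m below the top edge, so the centroid depth is h_c = 6.1 + 1.95 = 8.05 m.
A = 4.16 × 3.9 = 16.224 m².
Resultant F = γ·h_c·A = 10.05525 × 8.05 × 16.224 = 1313.25 kN.
I_c = b·h³/12 = 4.16 × 3.9³/12 = 20.5639 m⁴.
Centre of pressure: y_p = y_c + I_c/(y_c·A) = 8.05 + 20.5639/(8.05 × 16.224) = 8.05 + 0.157453 = 8.20745 m along the plane.
The resultant acts 1.95 + 0.157453 = 2.10745 m (along the plate) below the hinge at the top edge, so the moment about the hinge is M = F × 2.10745 = 1313.25 × 2.10745 = 2767.61 kN·m.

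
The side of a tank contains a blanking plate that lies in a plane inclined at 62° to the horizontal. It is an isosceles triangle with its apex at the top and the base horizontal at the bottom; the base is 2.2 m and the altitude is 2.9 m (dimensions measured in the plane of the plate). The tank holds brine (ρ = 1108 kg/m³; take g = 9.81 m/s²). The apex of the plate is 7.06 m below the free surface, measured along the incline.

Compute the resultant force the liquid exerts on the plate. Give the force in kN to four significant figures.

F ≈ 275.3 kN

γ = ρg = 1108 × 9.81 / 1000 = 10.86948 kN/m³.
Let θ = 62° be the plate's angle to the horizontal; measure y along the incline from where the plane meets the free surface. Vertical depth h = y·sinθ with sinθ = 0.882948.
With the apex up, the centroid sits 2h/3 = 2 × 2.9/3 = 1.93333 m below the apex, so y_c = 7.06 + 1.93333 = 8.99333 m and h_c = 8.99333 × 0.882948 = 7.94064 m.
A = ½ × 2.2 × 2.9 = 3.19 m².
Resultant F = γ·h_c·A = 10.86948 × 7.94064 × 3.19 = 275.331 kN.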